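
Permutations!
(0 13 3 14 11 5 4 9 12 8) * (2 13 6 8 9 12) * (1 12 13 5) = (0 6 8)(1 12 9 2 5 4 13 3 14 11) = [6, 12, 5, 14, 13, 4, 8, 7, 0, 2, 10, 1, 9, 3, 11]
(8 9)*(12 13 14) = [0, 1, 2, 3, 4, 5, 6, 7, 9, 8, 10, 11, 13, 14, 12] = (8 9)(12 13 14)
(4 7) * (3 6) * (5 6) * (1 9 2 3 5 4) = (1 9 2 3 4 7)(5 6) = [0, 9, 3, 4, 7, 6, 5, 1, 8, 2]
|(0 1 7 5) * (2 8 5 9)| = 7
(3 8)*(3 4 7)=(3 8 4 7)=[0, 1, 2, 8, 7, 5, 6, 3, 4]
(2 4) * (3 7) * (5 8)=[0, 1, 4, 7, 2, 8, 6, 3, 5]=(2 4)(3 7)(5 8)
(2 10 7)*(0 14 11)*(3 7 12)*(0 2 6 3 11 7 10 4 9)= (0 14 7 6 3 10 12 11 2 4 9)= [14, 1, 4, 10, 9, 5, 3, 6, 8, 0, 12, 2, 11, 13, 7]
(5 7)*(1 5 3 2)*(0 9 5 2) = (0 9 5 7 3)(1 2) = [9, 2, 1, 0, 4, 7, 6, 3, 8, 5]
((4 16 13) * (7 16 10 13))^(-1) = (4 13 10)(7 16) = [0, 1, 2, 3, 13, 5, 6, 16, 8, 9, 4, 11, 12, 10, 14, 15, 7]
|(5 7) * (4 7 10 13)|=|(4 7 5 10 13)|=5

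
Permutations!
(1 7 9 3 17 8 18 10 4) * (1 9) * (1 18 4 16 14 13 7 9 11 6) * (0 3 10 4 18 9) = (0 3 17 8 18 4 11 6 1)(7 9 10 16 14 13) = [3, 0, 2, 17, 11, 5, 1, 9, 18, 10, 16, 6, 12, 7, 13, 15, 14, 8, 4]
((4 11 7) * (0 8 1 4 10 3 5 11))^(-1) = (0 4 1 8)(3 10 7 11 5) = [4, 8, 2, 10, 1, 3, 6, 11, 0, 9, 7, 5]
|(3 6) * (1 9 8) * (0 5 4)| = |(0 5 4)(1 9 8)(3 6)| = 6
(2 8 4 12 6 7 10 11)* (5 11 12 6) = [0, 1, 8, 3, 6, 11, 7, 10, 4, 9, 12, 2, 5] = (2 8 4 6 7 10 12 5 11)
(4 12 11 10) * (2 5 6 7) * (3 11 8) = (2 5 6 7)(3 11 10 4 12 8) = [0, 1, 5, 11, 12, 6, 7, 2, 3, 9, 4, 10, 8]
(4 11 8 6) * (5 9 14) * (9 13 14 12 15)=[0, 1, 2, 3, 11, 13, 4, 7, 6, 12, 10, 8, 15, 14, 5, 9]=(4 11 8 6)(5 13 14)(9 12 15)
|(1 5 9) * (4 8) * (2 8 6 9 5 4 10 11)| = 4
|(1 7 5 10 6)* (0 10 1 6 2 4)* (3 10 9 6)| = |(0 9 6 3 10 2 4)(1 7 5)| = 21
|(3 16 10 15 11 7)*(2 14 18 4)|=12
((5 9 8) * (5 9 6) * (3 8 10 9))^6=(10)=[0, 1, 2, 3, 4, 5, 6, 7, 8, 9, 10]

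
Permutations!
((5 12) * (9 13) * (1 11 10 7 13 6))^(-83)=(1 11 10 7 13 9 6)(5 12)=[0, 11, 2, 3, 4, 12, 1, 13, 8, 6, 7, 10, 5, 9]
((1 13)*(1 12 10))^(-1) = (1 10 12 13) = [0, 10, 2, 3, 4, 5, 6, 7, 8, 9, 12, 11, 13, 1]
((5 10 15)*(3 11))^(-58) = (5 15 10) = [0, 1, 2, 3, 4, 15, 6, 7, 8, 9, 5, 11, 12, 13, 14, 10]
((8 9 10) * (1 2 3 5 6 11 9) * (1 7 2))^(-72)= (11)= [0, 1, 2, 3, 4, 5, 6, 7, 8, 9, 10, 11]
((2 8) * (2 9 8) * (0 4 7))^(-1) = (0 7 4)(8 9) = [7, 1, 2, 3, 0, 5, 6, 4, 9, 8]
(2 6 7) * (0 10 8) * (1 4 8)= (0 10 1 4 8)(2 6 7)= [10, 4, 6, 3, 8, 5, 7, 2, 0, 9, 1]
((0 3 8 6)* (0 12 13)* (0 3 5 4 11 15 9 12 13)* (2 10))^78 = (0 5 4 11 15 9 12)(3 6)(8 13) = [5, 1, 2, 6, 11, 4, 3, 7, 13, 12, 10, 15, 0, 8, 14, 9]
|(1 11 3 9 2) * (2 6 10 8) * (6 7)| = |(1 11 3 9 7 6 10 8 2)| = 9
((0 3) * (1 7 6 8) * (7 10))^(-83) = (0 3)(1 7 8 10 6) = [3, 7, 2, 0, 4, 5, 1, 8, 10, 9, 6]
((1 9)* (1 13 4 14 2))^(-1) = [0, 2, 14, 3, 13, 5, 6, 7, 8, 1, 10, 11, 12, 9, 4] = (1 2 14 4 13 9)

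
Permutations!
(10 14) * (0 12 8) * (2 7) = [12, 1, 7, 3, 4, 5, 6, 2, 0, 9, 14, 11, 8, 13, 10] = (0 12 8)(2 7)(10 14)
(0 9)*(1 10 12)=(0 9)(1 10 12)=[9, 10, 2, 3, 4, 5, 6, 7, 8, 0, 12, 11, 1]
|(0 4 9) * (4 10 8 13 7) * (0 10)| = 6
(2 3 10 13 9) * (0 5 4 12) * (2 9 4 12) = (0 5 12)(2 3 10 13 4) = [5, 1, 3, 10, 2, 12, 6, 7, 8, 9, 13, 11, 0, 4]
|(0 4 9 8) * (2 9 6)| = |(0 4 6 2 9 8)| = 6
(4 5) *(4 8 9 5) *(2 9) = [0, 1, 9, 3, 4, 8, 6, 7, 2, 5] = (2 9 5 8)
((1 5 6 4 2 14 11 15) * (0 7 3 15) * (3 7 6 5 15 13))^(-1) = [11, 15, 4, 13, 6, 5, 0, 7, 8, 9, 10, 14, 12, 3, 2, 1] = (0 11 14 2 4 6)(1 15)(3 13)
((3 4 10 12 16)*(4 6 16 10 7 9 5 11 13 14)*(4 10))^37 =[0, 1, 2, 6, 7, 11, 16, 9, 8, 5, 12, 13, 4, 14, 10, 15, 3] =(3 6 16)(4 7 9 5 11 13 14 10 12)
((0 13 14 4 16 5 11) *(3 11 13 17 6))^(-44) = (0 17 6 3 11)(4 16 5 13 14) = [17, 1, 2, 11, 16, 13, 3, 7, 8, 9, 10, 0, 12, 14, 4, 15, 5, 6]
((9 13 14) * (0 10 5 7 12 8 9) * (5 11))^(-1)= (0 14 13 9 8 12 7 5 11 10)= [14, 1, 2, 3, 4, 11, 6, 5, 12, 8, 0, 10, 7, 9, 13]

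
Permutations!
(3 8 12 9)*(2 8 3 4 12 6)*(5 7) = (2 8 6)(4 12 9)(5 7) = [0, 1, 8, 3, 12, 7, 2, 5, 6, 4, 10, 11, 9]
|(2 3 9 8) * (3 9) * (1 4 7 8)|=|(1 4 7 8 2 9)|=6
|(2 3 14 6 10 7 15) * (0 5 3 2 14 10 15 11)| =6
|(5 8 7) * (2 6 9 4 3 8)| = 8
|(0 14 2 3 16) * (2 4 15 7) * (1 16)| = |(0 14 4 15 7 2 3 1 16)| = 9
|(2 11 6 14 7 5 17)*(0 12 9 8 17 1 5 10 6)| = |(0 12 9 8 17 2 11)(1 5)(6 14 7 10)| = 28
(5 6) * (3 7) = [0, 1, 2, 7, 4, 6, 5, 3] = (3 7)(5 6)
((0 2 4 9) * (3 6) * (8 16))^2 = (16)(0 4)(2 9) = [4, 1, 9, 3, 0, 5, 6, 7, 8, 2, 10, 11, 12, 13, 14, 15, 16]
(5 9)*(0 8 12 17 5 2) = [8, 1, 0, 3, 4, 9, 6, 7, 12, 2, 10, 11, 17, 13, 14, 15, 16, 5] = (0 8 12 17 5 9 2)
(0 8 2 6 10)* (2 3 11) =(0 8 3 11 2 6 10) =[8, 1, 6, 11, 4, 5, 10, 7, 3, 9, 0, 2]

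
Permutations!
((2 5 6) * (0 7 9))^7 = [7, 1, 5, 3, 4, 6, 2, 9, 8, 0] = (0 7 9)(2 5 6)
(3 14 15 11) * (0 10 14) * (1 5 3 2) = (0 10 14 15 11 2 1 5 3) = [10, 5, 1, 0, 4, 3, 6, 7, 8, 9, 14, 2, 12, 13, 15, 11]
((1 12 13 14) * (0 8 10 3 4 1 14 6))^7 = [13, 3, 2, 8, 10, 5, 12, 7, 6, 9, 0, 11, 4, 1, 14] = (14)(0 13 1 3 8 6 12 4 10)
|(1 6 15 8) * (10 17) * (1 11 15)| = |(1 6)(8 11 15)(10 17)| = 6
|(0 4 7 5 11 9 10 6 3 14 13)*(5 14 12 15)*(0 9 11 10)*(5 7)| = |(0 4 5 10 6 3 12 15 7 14 13 9)| = 12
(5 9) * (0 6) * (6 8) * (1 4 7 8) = (0 1 4 7 8 6)(5 9) = [1, 4, 2, 3, 7, 9, 0, 8, 6, 5]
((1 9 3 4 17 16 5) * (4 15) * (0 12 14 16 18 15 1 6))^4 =(18)(0 5 14)(1 9 3)(6 16 12) =[5, 9, 2, 1, 4, 14, 16, 7, 8, 3, 10, 11, 6, 13, 0, 15, 12, 17, 18]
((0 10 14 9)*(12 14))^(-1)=(0 9 14 12 10)=[9, 1, 2, 3, 4, 5, 6, 7, 8, 14, 0, 11, 10, 13, 12]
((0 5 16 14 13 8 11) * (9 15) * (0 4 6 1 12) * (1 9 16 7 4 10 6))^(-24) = (6 16 8)(9 14 11)(10 15 13) = [0, 1, 2, 3, 4, 5, 16, 7, 6, 14, 15, 9, 12, 10, 11, 13, 8]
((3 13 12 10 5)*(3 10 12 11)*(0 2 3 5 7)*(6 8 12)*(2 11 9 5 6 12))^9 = (0 10 9 3 8 11 7 5 13 2 6) = [10, 1, 6, 8, 4, 13, 0, 5, 11, 3, 9, 7, 12, 2]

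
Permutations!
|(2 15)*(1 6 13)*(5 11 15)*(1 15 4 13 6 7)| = 6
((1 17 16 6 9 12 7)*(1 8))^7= (1 8 7 12 9 6 16 17)= [0, 8, 2, 3, 4, 5, 16, 12, 7, 6, 10, 11, 9, 13, 14, 15, 17, 1]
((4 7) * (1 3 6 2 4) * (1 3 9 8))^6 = (9)(2 4 7 3 6) = [0, 1, 4, 6, 7, 5, 2, 3, 8, 9]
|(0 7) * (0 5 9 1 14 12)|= |(0 7 5 9 1 14 12)|= 7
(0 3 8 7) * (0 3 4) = [4, 1, 2, 8, 0, 5, 6, 3, 7] = (0 4)(3 8 7)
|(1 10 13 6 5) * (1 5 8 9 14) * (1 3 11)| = 9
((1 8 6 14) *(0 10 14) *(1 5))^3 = (0 5 6 14 8 10 1) = [5, 0, 2, 3, 4, 6, 14, 7, 10, 9, 1, 11, 12, 13, 8]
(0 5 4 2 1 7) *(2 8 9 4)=(0 5 2 1 7)(4 8 9)=[5, 7, 1, 3, 8, 2, 6, 0, 9, 4]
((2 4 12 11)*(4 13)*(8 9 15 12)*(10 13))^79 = (2 12 9 4 10 11 15 8 13) = [0, 1, 12, 3, 10, 5, 6, 7, 13, 4, 11, 15, 9, 2, 14, 8]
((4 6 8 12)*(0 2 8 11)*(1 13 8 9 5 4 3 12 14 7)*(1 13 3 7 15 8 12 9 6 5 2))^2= [3, 9, 11, 2, 4, 5, 0, 12, 15, 6, 10, 1, 13, 7, 8, 14]= (0 3 2 11 1 9 6)(7 12 13)(8 15 14)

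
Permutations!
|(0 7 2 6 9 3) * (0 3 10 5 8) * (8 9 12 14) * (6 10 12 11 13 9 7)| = |(0 6 11 13 9 12 14 8)(2 10 5 7)| = 8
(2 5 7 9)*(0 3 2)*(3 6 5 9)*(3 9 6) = (0 3 2 6 5 7 9) = [3, 1, 6, 2, 4, 7, 5, 9, 8, 0]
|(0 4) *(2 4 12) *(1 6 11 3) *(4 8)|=20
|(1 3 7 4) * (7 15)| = |(1 3 15 7 4)| = 5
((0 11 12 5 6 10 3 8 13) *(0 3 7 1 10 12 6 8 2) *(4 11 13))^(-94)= (0 3)(1 7 10)(2 13)(4 6 5)(8 11 12)= [3, 7, 13, 0, 6, 4, 5, 10, 11, 9, 1, 12, 8, 2]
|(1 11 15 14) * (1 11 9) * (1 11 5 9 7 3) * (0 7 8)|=5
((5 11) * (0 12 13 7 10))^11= (0 12 13 7 10)(5 11)= [12, 1, 2, 3, 4, 11, 6, 10, 8, 9, 0, 5, 13, 7]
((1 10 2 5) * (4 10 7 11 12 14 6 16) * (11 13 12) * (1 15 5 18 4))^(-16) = (18)(1 6 12 7 16 14 13) = [0, 6, 2, 3, 4, 5, 12, 16, 8, 9, 10, 11, 7, 1, 13, 15, 14, 17, 18]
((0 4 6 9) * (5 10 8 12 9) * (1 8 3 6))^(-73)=[9, 4, 2, 10, 0, 6, 3, 7, 1, 12, 5, 11, 8]=(0 9 12 8 1 4)(3 10 5 6)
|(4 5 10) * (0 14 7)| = |(0 14 7)(4 5 10)| = 3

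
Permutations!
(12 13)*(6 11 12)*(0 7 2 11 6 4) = (0 7 2 11 12 13 4) = [7, 1, 11, 3, 0, 5, 6, 2, 8, 9, 10, 12, 13, 4]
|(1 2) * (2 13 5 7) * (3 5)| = 6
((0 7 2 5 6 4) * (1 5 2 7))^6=(7)(0 1 5 6 4)=[1, 5, 2, 3, 0, 6, 4, 7]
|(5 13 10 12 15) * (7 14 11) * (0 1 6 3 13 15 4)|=|(0 1 6 3 13 10 12 4)(5 15)(7 14 11)|=24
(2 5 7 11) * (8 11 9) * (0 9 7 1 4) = (0 9 8 11 2 5 1 4) = [9, 4, 5, 3, 0, 1, 6, 7, 11, 8, 10, 2]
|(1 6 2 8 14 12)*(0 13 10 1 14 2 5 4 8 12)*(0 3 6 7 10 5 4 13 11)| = |(0 11)(1 7 10)(2 12 14 3 6 4 8)(5 13)| = 42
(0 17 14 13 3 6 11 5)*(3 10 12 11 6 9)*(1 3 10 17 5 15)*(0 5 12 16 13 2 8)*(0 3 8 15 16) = (0 12 11 16 13 17 14 2 15 1 8 3 9 10) = [12, 8, 15, 9, 4, 5, 6, 7, 3, 10, 0, 16, 11, 17, 2, 1, 13, 14]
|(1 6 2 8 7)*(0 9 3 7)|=8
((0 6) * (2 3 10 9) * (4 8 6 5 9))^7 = (0 8 10 2 5 6 4 3 9) = [8, 1, 5, 9, 3, 6, 4, 7, 10, 0, 2]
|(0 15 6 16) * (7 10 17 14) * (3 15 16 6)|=|(0 16)(3 15)(7 10 17 14)|=4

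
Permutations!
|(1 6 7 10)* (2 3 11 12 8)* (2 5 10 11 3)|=|(1 6 7 11 12 8 5 10)|=8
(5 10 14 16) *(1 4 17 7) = (1 4 17 7)(5 10 14 16) = [0, 4, 2, 3, 17, 10, 6, 1, 8, 9, 14, 11, 12, 13, 16, 15, 5, 7]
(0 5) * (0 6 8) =[5, 1, 2, 3, 4, 6, 8, 7, 0] =(0 5 6 8)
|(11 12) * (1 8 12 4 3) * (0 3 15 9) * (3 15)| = |(0 15 9)(1 8 12 11 4 3)| = 6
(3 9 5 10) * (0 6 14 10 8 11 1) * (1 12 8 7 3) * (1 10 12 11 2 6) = [1, 0, 6, 9, 4, 7, 14, 3, 2, 5, 10, 11, 8, 13, 12] = (0 1)(2 6 14 12 8)(3 9 5 7)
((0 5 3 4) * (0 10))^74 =(0 10 4 3 5) =[10, 1, 2, 5, 3, 0, 6, 7, 8, 9, 4]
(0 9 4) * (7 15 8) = (0 9 4)(7 15 8) = [9, 1, 2, 3, 0, 5, 6, 15, 7, 4, 10, 11, 12, 13, 14, 8]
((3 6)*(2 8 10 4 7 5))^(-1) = [0, 1, 5, 6, 10, 7, 3, 4, 2, 9, 8] = (2 5 7 4 10 8)(3 6)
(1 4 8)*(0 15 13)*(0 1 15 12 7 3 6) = [12, 4, 2, 6, 8, 5, 0, 3, 15, 9, 10, 11, 7, 1, 14, 13] = (0 12 7 3 6)(1 4 8 15 13)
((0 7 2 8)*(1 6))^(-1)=(0 8 2 7)(1 6)=[8, 6, 7, 3, 4, 5, 1, 0, 2]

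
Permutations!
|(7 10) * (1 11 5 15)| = 4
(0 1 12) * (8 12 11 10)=(0 1 11 10 8 12)=[1, 11, 2, 3, 4, 5, 6, 7, 12, 9, 8, 10, 0]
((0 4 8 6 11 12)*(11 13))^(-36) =[12, 1, 2, 3, 0, 5, 8, 7, 4, 9, 10, 13, 11, 6] =(0 12 11 13 6 8 4)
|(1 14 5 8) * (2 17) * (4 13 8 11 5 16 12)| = |(1 14 16 12 4 13 8)(2 17)(5 11)| = 14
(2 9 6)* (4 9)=[0, 1, 4, 3, 9, 5, 2, 7, 8, 6]=(2 4 9 6)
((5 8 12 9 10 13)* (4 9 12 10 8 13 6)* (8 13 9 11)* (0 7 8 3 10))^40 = (0 7 8)(5 9 13) = [7, 1, 2, 3, 4, 9, 6, 8, 0, 13, 10, 11, 12, 5]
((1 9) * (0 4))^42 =(9) =[0, 1, 2, 3, 4, 5, 6, 7, 8, 9]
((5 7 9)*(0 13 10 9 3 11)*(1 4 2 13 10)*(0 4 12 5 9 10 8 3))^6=(0 13 8 1 3 12 11 5 4 7 2)=[13, 3, 0, 12, 7, 4, 6, 2, 1, 9, 10, 5, 11, 8]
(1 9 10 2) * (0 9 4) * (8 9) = (0 8 9 10 2 1 4) = [8, 4, 1, 3, 0, 5, 6, 7, 9, 10, 2]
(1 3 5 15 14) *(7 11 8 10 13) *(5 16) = [0, 3, 2, 16, 4, 15, 6, 11, 10, 9, 13, 8, 12, 7, 1, 14, 5] = (1 3 16 5 15 14)(7 11 8 10 13)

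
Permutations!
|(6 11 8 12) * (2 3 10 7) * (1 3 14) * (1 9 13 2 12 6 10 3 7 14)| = |(1 7 12 10 14 9 13 2)(6 11 8)| = 24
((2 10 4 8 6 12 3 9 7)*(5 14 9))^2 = (2 4 6 3 14 7 10 8 12 5 9) = [0, 1, 4, 14, 6, 9, 3, 10, 12, 2, 8, 11, 5, 13, 7]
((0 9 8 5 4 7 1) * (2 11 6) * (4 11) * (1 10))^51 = (0 4 5 1 2 8 10 6 9 7 11) = [4, 2, 8, 3, 5, 1, 9, 11, 10, 7, 6, 0]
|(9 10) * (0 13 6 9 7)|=|(0 13 6 9 10 7)|=6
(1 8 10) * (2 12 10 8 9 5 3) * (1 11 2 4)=[0, 9, 12, 4, 1, 3, 6, 7, 8, 5, 11, 2, 10]=(1 9 5 3 4)(2 12 10 11)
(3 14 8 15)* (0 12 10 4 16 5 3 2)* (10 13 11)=(0 12 13 11 10 4 16 5 3 14 8 15 2)=[12, 1, 0, 14, 16, 3, 6, 7, 15, 9, 4, 10, 13, 11, 8, 2, 5]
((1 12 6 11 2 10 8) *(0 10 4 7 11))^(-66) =(12)(2 7)(4 11) =[0, 1, 7, 3, 11, 5, 6, 2, 8, 9, 10, 4, 12]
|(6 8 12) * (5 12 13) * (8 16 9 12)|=12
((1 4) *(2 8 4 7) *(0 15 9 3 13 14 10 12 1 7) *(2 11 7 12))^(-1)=[1, 12, 10, 9, 8, 5, 6, 11, 2, 15, 14, 7, 4, 3, 13, 0]=(0 1 12 4 8 2 10 14 13 3 9 15)(7 11)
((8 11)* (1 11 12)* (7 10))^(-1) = (1 12 8 11)(7 10) = [0, 12, 2, 3, 4, 5, 6, 10, 11, 9, 7, 1, 8]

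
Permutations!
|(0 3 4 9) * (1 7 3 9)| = 4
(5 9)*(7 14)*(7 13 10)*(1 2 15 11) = (1 2 15 11)(5 9)(7 14 13 10) = [0, 2, 15, 3, 4, 9, 6, 14, 8, 5, 7, 1, 12, 10, 13, 11]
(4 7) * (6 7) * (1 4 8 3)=(1 4 6 7 8 3)=[0, 4, 2, 1, 6, 5, 7, 8, 3]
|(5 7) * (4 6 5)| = |(4 6 5 7)| = 4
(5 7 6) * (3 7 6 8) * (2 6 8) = (2 6 5 8 3 7) = [0, 1, 6, 7, 4, 8, 5, 2, 3]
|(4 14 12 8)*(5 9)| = 4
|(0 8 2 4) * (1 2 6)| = 6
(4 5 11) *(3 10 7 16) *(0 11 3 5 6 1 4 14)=(0 11 14)(1 4 6)(3 10 7 16 5)=[11, 4, 2, 10, 6, 3, 1, 16, 8, 9, 7, 14, 12, 13, 0, 15, 5]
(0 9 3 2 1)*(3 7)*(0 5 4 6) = (0 9 7 3 2 1 5 4 6) = [9, 5, 1, 2, 6, 4, 0, 3, 8, 7]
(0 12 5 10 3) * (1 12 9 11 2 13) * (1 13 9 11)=[11, 12, 9, 0, 4, 10, 6, 7, 8, 1, 3, 2, 5, 13]=(13)(0 11 2 9 1 12 5 10 3)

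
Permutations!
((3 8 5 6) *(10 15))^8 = (15) = [0, 1, 2, 3, 4, 5, 6, 7, 8, 9, 10, 11, 12, 13, 14, 15]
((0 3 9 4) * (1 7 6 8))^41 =(0 3 9 4)(1 7 6 8) =[3, 7, 2, 9, 0, 5, 8, 6, 1, 4]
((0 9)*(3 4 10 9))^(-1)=(0 9 10 4 3)=[9, 1, 2, 0, 3, 5, 6, 7, 8, 10, 4]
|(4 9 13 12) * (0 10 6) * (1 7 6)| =|(0 10 1 7 6)(4 9 13 12)| =20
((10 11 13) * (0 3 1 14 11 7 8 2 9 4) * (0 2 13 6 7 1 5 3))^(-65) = (1 10 13 8 7 6 11 14)(2 9 4)(3 5) = [0, 10, 9, 5, 2, 3, 11, 6, 7, 4, 13, 14, 12, 8, 1]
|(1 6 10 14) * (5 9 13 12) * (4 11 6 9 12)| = 8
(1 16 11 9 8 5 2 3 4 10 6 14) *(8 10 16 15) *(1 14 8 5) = [0, 15, 3, 4, 16, 2, 8, 7, 1, 10, 6, 9, 12, 13, 14, 5, 11] = (1 15 5 2 3 4 16 11 9 10 6 8)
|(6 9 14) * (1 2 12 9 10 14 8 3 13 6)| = 10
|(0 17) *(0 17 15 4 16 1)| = |(17)(0 15 4 16 1)| = 5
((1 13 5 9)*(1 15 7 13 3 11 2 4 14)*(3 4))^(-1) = (1 14 4)(2 11 3)(5 13 7 15 9) = [0, 14, 11, 2, 1, 13, 6, 15, 8, 5, 10, 3, 12, 7, 4, 9]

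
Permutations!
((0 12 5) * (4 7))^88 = (0 12 5) = [12, 1, 2, 3, 4, 0, 6, 7, 8, 9, 10, 11, 5]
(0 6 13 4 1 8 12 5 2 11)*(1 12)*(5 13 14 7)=(0 6 14 7 5 2 11)(1 8)(4 12 13)=[6, 8, 11, 3, 12, 2, 14, 5, 1, 9, 10, 0, 13, 4, 7]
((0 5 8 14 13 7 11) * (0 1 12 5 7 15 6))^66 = [0, 1, 2, 3, 4, 5, 6, 7, 8, 9, 10, 11, 12, 13, 14, 15] = (15)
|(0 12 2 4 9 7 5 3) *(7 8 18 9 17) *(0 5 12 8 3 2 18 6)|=9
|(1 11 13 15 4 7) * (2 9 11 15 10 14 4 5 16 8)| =|(1 15 5 16 8 2 9 11 13 10 14 4 7)| =13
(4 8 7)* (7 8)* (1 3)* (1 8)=(1 3 8)(4 7)=[0, 3, 2, 8, 7, 5, 6, 4, 1]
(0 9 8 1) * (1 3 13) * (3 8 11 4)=[9, 0, 2, 13, 3, 5, 6, 7, 8, 11, 10, 4, 12, 1]=(0 9 11 4 3 13 1)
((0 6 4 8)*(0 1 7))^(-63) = (0 8)(1 6)(4 7) = [8, 6, 2, 3, 7, 5, 1, 4, 0]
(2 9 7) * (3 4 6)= [0, 1, 9, 4, 6, 5, 3, 2, 8, 7]= (2 9 7)(3 4 6)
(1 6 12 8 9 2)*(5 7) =[0, 6, 1, 3, 4, 7, 12, 5, 9, 2, 10, 11, 8] =(1 6 12 8 9 2)(5 7)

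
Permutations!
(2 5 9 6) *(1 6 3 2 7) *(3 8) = [0, 6, 5, 2, 4, 9, 7, 1, 3, 8] = (1 6 7)(2 5 9 8 3)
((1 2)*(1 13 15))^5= [0, 2, 13, 3, 4, 5, 6, 7, 8, 9, 10, 11, 12, 15, 14, 1]= (1 2 13 15)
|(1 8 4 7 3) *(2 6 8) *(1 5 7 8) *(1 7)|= 6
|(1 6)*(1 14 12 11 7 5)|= |(1 6 14 12 11 7 5)|= 7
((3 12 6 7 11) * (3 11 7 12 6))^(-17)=(3 6 12)=[0, 1, 2, 6, 4, 5, 12, 7, 8, 9, 10, 11, 3]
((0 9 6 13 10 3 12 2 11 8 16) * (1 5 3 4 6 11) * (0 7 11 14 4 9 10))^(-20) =(16)(0 10 9 14 4 6 13) =[10, 1, 2, 3, 6, 5, 13, 7, 8, 14, 9, 11, 12, 0, 4, 15, 16]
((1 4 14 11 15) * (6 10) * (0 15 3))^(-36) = [3, 15, 2, 11, 1, 5, 6, 7, 8, 9, 10, 14, 12, 13, 4, 0] = (0 3 11 14 4 1 15)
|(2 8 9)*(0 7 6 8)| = |(0 7 6 8 9 2)| = 6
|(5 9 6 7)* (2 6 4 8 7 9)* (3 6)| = 8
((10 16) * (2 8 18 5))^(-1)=[0, 1, 5, 3, 4, 18, 6, 7, 2, 9, 16, 11, 12, 13, 14, 15, 10, 17, 8]=(2 5 18 8)(10 16)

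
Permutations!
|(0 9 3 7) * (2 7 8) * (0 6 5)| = 8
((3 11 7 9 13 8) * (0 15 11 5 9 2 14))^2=[11, 1, 0, 9, 4, 13, 6, 14, 5, 8, 10, 2, 12, 3, 15, 7]=(0 11 2)(3 9 8 5 13)(7 14 15)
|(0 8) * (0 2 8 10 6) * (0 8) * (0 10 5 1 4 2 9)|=9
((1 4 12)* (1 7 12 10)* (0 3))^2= (12)(1 10 4)= [0, 10, 2, 3, 1, 5, 6, 7, 8, 9, 4, 11, 12]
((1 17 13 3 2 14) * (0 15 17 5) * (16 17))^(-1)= (0 5 1 14 2 3 13 17 16 15)= [5, 14, 3, 13, 4, 1, 6, 7, 8, 9, 10, 11, 12, 17, 2, 0, 15, 16]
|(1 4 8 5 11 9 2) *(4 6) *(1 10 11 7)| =|(1 6 4 8 5 7)(2 10 11 9)| =12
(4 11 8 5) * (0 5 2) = (0 5 4 11 8 2) = [5, 1, 0, 3, 11, 4, 6, 7, 2, 9, 10, 8]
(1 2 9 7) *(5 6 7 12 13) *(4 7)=(1 2 9 12 13 5 6 4 7)=[0, 2, 9, 3, 7, 6, 4, 1, 8, 12, 10, 11, 13, 5]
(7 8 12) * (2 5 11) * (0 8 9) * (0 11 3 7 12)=[8, 1, 5, 7, 4, 3, 6, 9, 0, 11, 10, 2, 12]=(12)(0 8)(2 5 3 7 9 11)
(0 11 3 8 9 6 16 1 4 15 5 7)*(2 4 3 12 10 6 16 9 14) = (0 11 12 10 6 9 16 1 3 8 14 2 4 15 5 7) = [11, 3, 4, 8, 15, 7, 9, 0, 14, 16, 6, 12, 10, 13, 2, 5, 1]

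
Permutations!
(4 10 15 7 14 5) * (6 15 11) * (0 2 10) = (0 2 10 11 6 15 7 14 5 4) = [2, 1, 10, 3, 0, 4, 15, 14, 8, 9, 11, 6, 12, 13, 5, 7]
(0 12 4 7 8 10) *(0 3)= [12, 1, 2, 0, 7, 5, 6, 8, 10, 9, 3, 11, 4]= (0 12 4 7 8 10 3)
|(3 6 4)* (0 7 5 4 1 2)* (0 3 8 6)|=9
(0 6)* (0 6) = (6) = [0, 1, 2, 3, 4, 5, 6]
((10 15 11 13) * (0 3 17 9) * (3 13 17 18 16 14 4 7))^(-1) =(0 9 17 11 15 10 13)(3 7 4 14 16 18) =[9, 1, 2, 7, 14, 5, 6, 4, 8, 17, 13, 15, 12, 0, 16, 10, 18, 11, 3]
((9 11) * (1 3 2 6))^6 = (11)(1 2)(3 6) = [0, 2, 1, 6, 4, 5, 3, 7, 8, 9, 10, 11]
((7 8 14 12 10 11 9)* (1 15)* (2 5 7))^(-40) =(15)(2 12 5 10 7 11 8 9 14) =[0, 1, 12, 3, 4, 10, 6, 11, 9, 14, 7, 8, 5, 13, 2, 15]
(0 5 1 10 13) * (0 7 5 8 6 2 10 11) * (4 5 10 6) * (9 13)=[8, 11, 6, 3, 5, 1, 2, 10, 4, 13, 9, 0, 12, 7]=(0 8 4 5 1 11)(2 6)(7 10 9 13)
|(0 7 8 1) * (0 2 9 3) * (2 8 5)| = 6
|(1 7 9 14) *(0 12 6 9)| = |(0 12 6 9 14 1 7)| = 7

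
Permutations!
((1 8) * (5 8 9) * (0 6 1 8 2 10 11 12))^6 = (0 10 9)(1 12 2)(5 6 11) = [10, 12, 1, 3, 4, 6, 11, 7, 8, 0, 9, 5, 2]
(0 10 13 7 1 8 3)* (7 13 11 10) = (13)(0 7 1 8 3)(10 11) = [7, 8, 2, 0, 4, 5, 6, 1, 3, 9, 11, 10, 12, 13]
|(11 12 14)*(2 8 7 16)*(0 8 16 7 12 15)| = |(0 8 12 14 11 15)(2 16)| = 6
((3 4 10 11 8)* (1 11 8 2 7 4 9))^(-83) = (1 3 10 7 11 9 8 4 2) = [0, 3, 1, 10, 2, 5, 6, 11, 4, 8, 7, 9]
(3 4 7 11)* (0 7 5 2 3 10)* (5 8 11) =(0 7 5 2 3 4 8 11 10) =[7, 1, 3, 4, 8, 2, 6, 5, 11, 9, 0, 10]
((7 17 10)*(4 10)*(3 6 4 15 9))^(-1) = (3 9 15 17 7 10 4 6) = [0, 1, 2, 9, 6, 5, 3, 10, 8, 15, 4, 11, 12, 13, 14, 17, 16, 7]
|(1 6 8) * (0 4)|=6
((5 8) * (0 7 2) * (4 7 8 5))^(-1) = (0 2 7 4 8) = [2, 1, 7, 3, 8, 5, 6, 4, 0]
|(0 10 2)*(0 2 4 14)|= |(0 10 4 14)|= 4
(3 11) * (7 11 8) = (3 8 7 11) = [0, 1, 2, 8, 4, 5, 6, 11, 7, 9, 10, 3]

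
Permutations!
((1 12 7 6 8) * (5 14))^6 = (14)(1 12 7 6 8) = [0, 12, 2, 3, 4, 5, 8, 6, 1, 9, 10, 11, 7, 13, 14]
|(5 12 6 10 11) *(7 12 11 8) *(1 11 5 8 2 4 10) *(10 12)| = 9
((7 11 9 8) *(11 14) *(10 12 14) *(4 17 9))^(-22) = (4 10 17 12 9 14 8 11 7) = [0, 1, 2, 3, 10, 5, 6, 4, 11, 14, 17, 7, 9, 13, 8, 15, 16, 12]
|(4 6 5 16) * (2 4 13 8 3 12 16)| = 20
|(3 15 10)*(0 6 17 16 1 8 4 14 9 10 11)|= |(0 6 17 16 1 8 4 14 9 10 3 15 11)|= 13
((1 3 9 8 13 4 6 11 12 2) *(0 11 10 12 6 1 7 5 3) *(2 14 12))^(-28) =(14)(0 4 8 3 7 10 11 1 13 9 5 2 6) =[4, 13, 6, 7, 8, 2, 0, 10, 3, 5, 11, 1, 12, 9, 14]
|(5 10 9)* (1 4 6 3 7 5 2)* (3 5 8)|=21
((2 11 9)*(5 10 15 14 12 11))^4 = (2 14)(5 12)(9 15)(10 11) = [0, 1, 14, 3, 4, 12, 6, 7, 8, 15, 11, 10, 5, 13, 2, 9]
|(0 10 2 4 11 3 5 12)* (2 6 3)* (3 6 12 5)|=|(0 10 12)(2 4 11)|=3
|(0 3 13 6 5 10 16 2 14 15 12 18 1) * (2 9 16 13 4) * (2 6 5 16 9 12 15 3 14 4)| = |(0 14 3 2 4 6 16 12 18 1)(5 10 13)| = 30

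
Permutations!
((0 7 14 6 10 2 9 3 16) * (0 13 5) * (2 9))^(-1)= (0 5 13 16 3 9 10 6 14 7)= [5, 1, 2, 9, 4, 13, 14, 0, 8, 10, 6, 11, 12, 16, 7, 15, 3]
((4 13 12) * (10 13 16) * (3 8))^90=(16)=[0, 1, 2, 3, 4, 5, 6, 7, 8, 9, 10, 11, 12, 13, 14, 15, 16]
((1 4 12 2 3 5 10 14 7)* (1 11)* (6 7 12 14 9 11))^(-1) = [0, 11, 12, 2, 1, 3, 7, 6, 8, 10, 5, 9, 14, 13, 4] = (1 11 9 10 5 3 2 12 14 4)(6 7)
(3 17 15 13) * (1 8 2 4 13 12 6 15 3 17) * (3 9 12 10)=(1 8 2 4 13 17 9 12 6 15 10 3)=[0, 8, 4, 1, 13, 5, 15, 7, 2, 12, 3, 11, 6, 17, 14, 10, 16, 9]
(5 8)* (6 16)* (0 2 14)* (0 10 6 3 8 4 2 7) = (0 7)(2 14 10 6 16 3 8 5 4) = [7, 1, 14, 8, 2, 4, 16, 0, 5, 9, 6, 11, 12, 13, 10, 15, 3]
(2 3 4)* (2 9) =(2 3 4 9) =[0, 1, 3, 4, 9, 5, 6, 7, 8, 2]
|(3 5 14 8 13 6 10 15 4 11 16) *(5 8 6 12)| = 12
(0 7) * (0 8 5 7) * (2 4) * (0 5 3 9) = (0 5 7 8 3 9)(2 4) = [5, 1, 4, 9, 2, 7, 6, 8, 3, 0]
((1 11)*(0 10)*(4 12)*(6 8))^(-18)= (12)= [0, 1, 2, 3, 4, 5, 6, 7, 8, 9, 10, 11, 12]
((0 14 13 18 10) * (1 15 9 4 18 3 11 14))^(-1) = [10, 0, 2, 13, 9, 5, 6, 7, 8, 15, 18, 3, 12, 14, 11, 1, 16, 17, 4] = (0 10 18 4 9 15 1)(3 13 14 11)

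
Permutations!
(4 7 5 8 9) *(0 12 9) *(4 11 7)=(0 12 9 11 7 5 8)=[12, 1, 2, 3, 4, 8, 6, 5, 0, 11, 10, 7, 9]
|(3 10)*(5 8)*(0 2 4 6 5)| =|(0 2 4 6 5 8)(3 10)| =6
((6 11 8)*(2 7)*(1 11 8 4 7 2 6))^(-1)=(1 8 6 7 4 11)=[0, 8, 2, 3, 11, 5, 7, 4, 6, 9, 10, 1]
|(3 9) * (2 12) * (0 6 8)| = |(0 6 8)(2 12)(3 9)| = 6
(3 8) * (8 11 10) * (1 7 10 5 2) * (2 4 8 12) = (1 7 10 12 2)(3 11 5 4 8) = [0, 7, 1, 11, 8, 4, 6, 10, 3, 9, 12, 5, 2]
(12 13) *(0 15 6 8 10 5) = (0 15 6 8 10 5)(12 13) = [15, 1, 2, 3, 4, 0, 8, 7, 10, 9, 5, 11, 13, 12, 14, 6]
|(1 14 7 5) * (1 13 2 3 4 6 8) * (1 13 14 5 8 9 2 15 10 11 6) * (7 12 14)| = |(1 5 7 8 13 15 10 11 6 9 2 3 4)(12 14)| = 26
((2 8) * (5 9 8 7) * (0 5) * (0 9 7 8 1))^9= [1, 9, 8, 3, 4, 0, 6, 5, 2, 7]= (0 1 9 7 5)(2 8)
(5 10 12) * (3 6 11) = [0, 1, 2, 6, 4, 10, 11, 7, 8, 9, 12, 3, 5] = (3 6 11)(5 10 12)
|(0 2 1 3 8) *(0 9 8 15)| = |(0 2 1 3 15)(8 9)| = 10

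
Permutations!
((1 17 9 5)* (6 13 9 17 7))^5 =(17)(1 5 9 13 6 7) =[0, 5, 2, 3, 4, 9, 7, 1, 8, 13, 10, 11, 12, 6, 14, 15, 16, 17]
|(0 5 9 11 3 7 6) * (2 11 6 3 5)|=|(0 2 11 5 9 6)(3 7)|=6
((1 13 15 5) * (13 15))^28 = (1 15 5) = [0, 15, 2, 3, 4, 1, 6, 7, 8, 9, 10, 11, 12, 13, 14, 5]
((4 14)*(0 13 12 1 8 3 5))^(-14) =(14) =[0, 1, 2, 3, 4, 5, 6, 7, 8, 9, 10, 11, 12, 13, 14]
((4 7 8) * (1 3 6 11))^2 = (1 6)(3 11)(4 8 7) = [0, 6, 2, 11, 8, 5, 1, 4, 7, 9, 10, 3]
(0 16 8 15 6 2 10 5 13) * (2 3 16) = (0 2 10 5 13)(3 16 8 15 6) = [2, 1, 10, 16, 4, 13, 3, 7, 15, 9, 5, 11, 12, 0, 14, 6, 8]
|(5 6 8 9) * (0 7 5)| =6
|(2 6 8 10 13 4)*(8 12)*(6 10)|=|(2 10 13 4)(6 12 8)|=12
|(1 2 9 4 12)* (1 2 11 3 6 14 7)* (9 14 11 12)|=|(1 12 2 14 7)(3 6 11)(4 9)|=30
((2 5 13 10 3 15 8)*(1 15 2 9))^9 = [0, 15, 3, 10, 4, 2, 6, 7, 9, 1, 13, 11, 12, 5, 14, 8] = (1 15 8 9)(2 3 10 13 5)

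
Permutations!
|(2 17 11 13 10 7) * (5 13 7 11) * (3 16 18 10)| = 10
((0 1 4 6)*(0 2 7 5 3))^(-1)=[3, 0, 6, 5, 1, 7, 4, 2]=(0 3 5 7 2 6 4 1)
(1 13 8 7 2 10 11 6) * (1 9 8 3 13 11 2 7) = (1 11 6 9 8)(2 10)(3 13) = [0, 11, 10, 13, 4, 5, 9, 7, 1, 8, 2, 6, 12, 3]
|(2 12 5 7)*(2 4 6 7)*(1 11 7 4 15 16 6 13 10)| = 9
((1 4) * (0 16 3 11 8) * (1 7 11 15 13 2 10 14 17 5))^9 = (0 5 15 7 10)(1 13 11 14 16)(2 8 17 3 4) = [5, 13, 8, 4, 2, 15, 6, 10, 17, 9, 0, 14, 12, 11, 16, 7, 1, 3]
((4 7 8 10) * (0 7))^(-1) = (0 4 10 8 7) = [4, 1, 2, 3, 10, 5, 6, 0, 7, 9, 8]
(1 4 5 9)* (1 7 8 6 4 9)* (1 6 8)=(1 9 7)(4 5 6)=[0, 9, 2, 3, 5, 6, 4, 1, 8, 7]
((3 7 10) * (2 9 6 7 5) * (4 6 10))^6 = (2 9 10 3 5) = [0, 1, 9, 5, 4, 2, 6, 7, 8, 10, 3]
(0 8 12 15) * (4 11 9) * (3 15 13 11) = (0 8 12 13 11 9 4 3 15) = [8, 1, 2, 15, 3, 5, 6, 7, 12, 4, 10, 9, 13, 11, 14, 0]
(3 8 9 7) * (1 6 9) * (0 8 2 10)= (0 8 1 6 9 7 3 2 10)= [8, 6, 10, 2, 4, 5, 9, 3, 1, 7, 0]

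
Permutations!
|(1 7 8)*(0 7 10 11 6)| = |(0 7 8 1 10 11 6)| = 7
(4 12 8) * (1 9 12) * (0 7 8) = (0 7 8 4 1 9 12) = [7, 9, 2, 3, 1, 5, 6, 8, 4, 12, 10, 11, 0]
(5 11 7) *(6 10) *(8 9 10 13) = (5 11 7)(6 13 8 9 10) = [0, 1, 2, 3, 4, 11, 13, 5, 9, 10, 6, 7, 12, 8]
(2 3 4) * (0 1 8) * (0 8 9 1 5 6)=(0 5 6)(1 9)(2 3 4)=[5, 9, 3, 4, 2, 6, 0, 7, 8, 1]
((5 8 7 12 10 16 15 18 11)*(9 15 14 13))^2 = (5 7 10 14 9 18)(8 12 16 13 15 11) = [0, 1, 2, 3, 4, 7, 6, 10, 12, 18, 14, 8, 16, 15, 9, 11, 13, 17, 5]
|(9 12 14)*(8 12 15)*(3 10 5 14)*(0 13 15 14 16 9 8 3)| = 11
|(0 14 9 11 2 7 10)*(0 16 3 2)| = 20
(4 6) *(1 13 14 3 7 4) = (1 13 14 3 7 4 6) = [0, 13, 2, 7, 6, 5, 1, 4, 8, 9, 10, 11, 12, 14, 3]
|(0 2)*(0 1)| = |(0 2 1)| = 3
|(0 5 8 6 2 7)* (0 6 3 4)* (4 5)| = 6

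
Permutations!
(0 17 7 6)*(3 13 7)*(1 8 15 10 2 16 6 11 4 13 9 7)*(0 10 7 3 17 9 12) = (17)(0 9 3 12)(1 8 15 7 11 4 13)(2 16 6 10) = [9, 8, 16, 12, 13, 5, 10, 11, 15, 3, 2, 4, 0, 1, 14, 7, 6, 17]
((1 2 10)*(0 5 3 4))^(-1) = (0 4 3 5)(1 10 2) = [4, 10, 1, 5, 3, 0, 6, 7, 8, 9, 2]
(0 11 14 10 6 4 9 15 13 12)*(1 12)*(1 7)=(0 11 14 10 6 4 9 15 13 7 1 12)=[11, 12, 2, 3, 9, 5, 4, 1, 8, 15, 6, 14, 0, 7, 10, 13]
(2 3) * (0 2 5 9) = (0 2 3 5 9) = [2, 1, 3, 5, 4, 9, 6, 7, 8, 0]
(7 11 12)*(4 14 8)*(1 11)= (1 11 12 7)(4 14 8)= [0, 11, 2, 3, 14, 5, 6, 1, 4, 9, 10, 12, 7, 13, 8]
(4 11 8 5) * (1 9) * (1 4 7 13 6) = (1 9 4 11 8 5 7 13 6) = [0, 9, 2, 3, 11, 7, 1, 13, 5, 4, 10, 8, 12, 6]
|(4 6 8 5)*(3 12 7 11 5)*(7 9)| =|(3 12 9 7 11 5 4 6 8)| =9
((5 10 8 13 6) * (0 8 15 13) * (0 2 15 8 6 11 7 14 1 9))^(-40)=(0 9 1 14 7 11 13 15 2 8 10 5 6)=[9, 14, 8, 3, 4, 6, 0, 11, 10, 1, 5, 13, 12, 15, 7, 2]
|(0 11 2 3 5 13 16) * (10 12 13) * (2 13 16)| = 9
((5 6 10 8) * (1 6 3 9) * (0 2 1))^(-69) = (0 6 5)(1 8 9)(2 10 3) = [6, 8, 10, 2, 4, 0, 5, 7, 9, 1, 3]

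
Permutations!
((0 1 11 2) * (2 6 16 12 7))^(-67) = (0 12 11 2 16 1 7 6) = [12, 7, 16, 3, 4, 5, 0, 6, 8, 9, 10, 2, 11, 13, 14, 15, 1]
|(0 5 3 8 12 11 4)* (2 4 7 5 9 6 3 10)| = |(0 9 6 3 8 12 11 7 5 10 2 4)| = 12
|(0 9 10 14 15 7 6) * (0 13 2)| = 9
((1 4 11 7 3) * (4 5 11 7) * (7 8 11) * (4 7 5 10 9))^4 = (1 8)(3 4)(7 9)(10 11) = [0, 8, 2, 4, 3, 5, 6, 9, 1, 7, 11, 10]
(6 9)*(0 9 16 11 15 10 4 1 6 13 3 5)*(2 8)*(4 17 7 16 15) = (0 9 13 3 5)(1 6 15 10 17 7 16 11 4)(2 8) = [9, 6, 8, 5, 1, 0, 15, 16, 2, 13, 17, 4, 12, 3, 14, 10, 11, 7]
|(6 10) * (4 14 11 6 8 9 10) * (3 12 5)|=12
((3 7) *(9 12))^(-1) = (3 7)(9 12) = [0, 1, 2, 7, 4, 5, 6, 3, 8, 12, 10, 11, 9]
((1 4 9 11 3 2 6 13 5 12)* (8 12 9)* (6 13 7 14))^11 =(1 12 8 4)(2 3 11 9 5 13)(6 14 7) =[0, 12, 3, 11, 1, 13, 14, 6, 4, 5, 10, 9, 8, 2, 7]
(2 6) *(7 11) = (2 6)(7 11) = [0, 1, 6, 3, 4, 5, 2, 11, 8, 9, 10, 7]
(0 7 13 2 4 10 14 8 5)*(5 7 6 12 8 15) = (0 6 12 8 7 13 2 4 10 14 15 5) = [6, 1, 4, 3, 10, 0, 12, 13, 7, 9, 14, 11, 8, 2, 15, 5]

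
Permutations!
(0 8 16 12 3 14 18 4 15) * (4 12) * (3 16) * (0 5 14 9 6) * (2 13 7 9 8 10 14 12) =(0 10 14 18 2 13 7 9 6)(3 8)(4 15 5 12 16) =[10, 1, 13, 8, 15, 12, 0, 9, 3, 6, 14, 11, 16, 7, 18, 5, 4, 17, 2]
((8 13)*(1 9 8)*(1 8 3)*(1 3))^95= (1 9)(8 13)= [0, 9, 2, 3, 4, 5, 6, 7, 13, 1, 10, 11, 12, 8]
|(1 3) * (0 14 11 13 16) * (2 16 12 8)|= 8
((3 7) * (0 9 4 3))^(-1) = [7, 1, 2, 4, 9, 5, 6, 3, 8, 0] = (0 7 3 4 9)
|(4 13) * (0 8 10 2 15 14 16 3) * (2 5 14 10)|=|(0 8 2 15 10 5 14 16 3)(4 13)|=18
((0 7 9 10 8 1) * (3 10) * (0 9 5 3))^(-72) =(10) =[0, 1, 2, 3, 4, 5, 6, 7, 8, 9, 10]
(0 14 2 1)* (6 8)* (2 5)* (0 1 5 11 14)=(2 5)(6 8)(11 14)=[0, 1, 5, 3, 4, 2, 8, 7, 6, 9, 10, 14, 12, 13, 11]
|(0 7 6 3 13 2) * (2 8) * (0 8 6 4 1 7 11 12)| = 6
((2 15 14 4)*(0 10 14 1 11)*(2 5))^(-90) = (15) = [0, 1, 2, 3, 4, 5, 6, 7, 8, 9, 10, 11, 12, 13, 14, 15]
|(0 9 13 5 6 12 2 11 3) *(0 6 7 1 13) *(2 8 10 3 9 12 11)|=|(0 12 8 10 3 6 11 9)(1 13 5 7)|=8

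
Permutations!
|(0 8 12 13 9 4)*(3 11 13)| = |(0 8 12 3 11 13 9 4)| = 8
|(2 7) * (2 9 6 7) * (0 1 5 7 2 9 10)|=|(0 1 5 7 10)(2 9 6)|=15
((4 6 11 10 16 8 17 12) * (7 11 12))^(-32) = (4 6 12)(7 8 10)(11 17 16) = [0, 1, 2, 3, 6, 5, 12, 8, 10, 9, 7, 17, 4, 13, 14, 15, 11, 16]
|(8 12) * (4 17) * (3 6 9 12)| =10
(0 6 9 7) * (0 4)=[6, 1, 2, 3, 0, 5, 9, 4, 8, 7]=(0 6 9 7 4)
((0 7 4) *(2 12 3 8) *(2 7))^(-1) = (0 4 7 8 3 12 2) = [4, 1, 0, 12, 7, 5, 6, 8, 3, 9, 10, 11, 2]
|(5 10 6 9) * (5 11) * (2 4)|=|(2 4)(5 10 6 9 11)|=10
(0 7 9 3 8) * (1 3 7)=(0 1 3 8)(7 9)=[1, 3, 2, 8, 4, 5, 6, 9, 0, 7]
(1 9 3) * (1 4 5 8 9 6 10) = (1 6 10)(3 4 5 8 9) = [0, 6, 2, 4, 5, 8, 10, 7, 9, 3, 1]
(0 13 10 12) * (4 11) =[13, 1, 2, 3, 11, 5, 6, 7, 8, 9, 12, 4, 0, 10] =(0 13 10 12)(4 11)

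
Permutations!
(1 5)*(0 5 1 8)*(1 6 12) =(0 5 8)(1 6 12) =[5, 6, 2, 3, 4, 8, 12, 7, 0, 9, 10, 11, 1]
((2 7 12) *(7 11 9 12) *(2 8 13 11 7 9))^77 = (13) = [0, 1, 2, 3, 4, 5, 6, 7, 8, 9, 10, 11, 12, 13]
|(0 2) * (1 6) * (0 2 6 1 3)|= |(0 6 3)|= 3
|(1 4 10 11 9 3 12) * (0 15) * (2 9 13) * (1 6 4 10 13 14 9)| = 22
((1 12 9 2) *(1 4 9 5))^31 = (1 12 5)(2 4 9) = [0, 12, 4, 3, 9, 1, 6, 7, 8, 2, 10, 11, 5]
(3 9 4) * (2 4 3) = (2 4)(3 9) = [0, 1, 4, 9, 2, 5, 6, 7, 8, 3]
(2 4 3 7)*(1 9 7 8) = (1 9 7 2 4 3 8) = [0, 9, 4, 8, 3, 5, 6, 2, 1, 7]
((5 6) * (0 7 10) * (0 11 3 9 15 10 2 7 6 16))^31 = (0 16 5 6)(2 7)(3 9 15 10 11) = [16, 1, 7, 9, 4, 6, 0, 2, 8, 15, 11, 3, 12, 13, 14, 10, 5]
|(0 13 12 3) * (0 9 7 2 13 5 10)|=|(0 5 10)(2 13 12 3 9 7)|=6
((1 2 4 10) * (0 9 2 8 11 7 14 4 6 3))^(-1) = (0 3 6 2 9)(1 10 4 14 7 11 8) = [3, 10, 9, 6, 14, 5, 2, 11, 1, 0, 4, 8, 12, 13, 7]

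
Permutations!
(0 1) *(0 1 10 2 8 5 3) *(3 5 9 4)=(0 10 2 8 9 4 3)=[10, 1, 8, 0, 3, 5, 6, 7, 9, 4, 2]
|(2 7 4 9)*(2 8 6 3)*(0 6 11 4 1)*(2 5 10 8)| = 12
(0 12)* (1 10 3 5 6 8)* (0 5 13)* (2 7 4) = (0 12 5 6 8 1 10 3 13)(2 7 4) = [12, 10, 7, 13, 2, 6, 8, 4, 1, 9, 3, 11, 5, 0]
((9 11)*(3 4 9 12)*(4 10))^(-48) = [0, 1, 2, 3, 4, 5, 6, 7, 8, 9, 10, 11, 12] = (12)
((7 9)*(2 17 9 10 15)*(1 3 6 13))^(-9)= (1 13 6 3)(2 7)(9 15)(10 17)= [0, 13, 7, 1, 4, 5, 3, 2, 8, 15, 17, 11, 12, 6, 14, 9, 16, 10]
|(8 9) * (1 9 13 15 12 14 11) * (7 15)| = 9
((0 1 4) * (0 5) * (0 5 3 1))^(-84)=(5)=[0, 1, 2, 3, 4, 5]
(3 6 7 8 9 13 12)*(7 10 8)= (3 6 10 8 9 13 12)= [0, 1, 2, 6, 4, 5, 10, 7, 9, 13, 8, 11, 3, 12]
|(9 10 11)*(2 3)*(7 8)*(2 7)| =|(2 3 7 8)(9 10 11)| =12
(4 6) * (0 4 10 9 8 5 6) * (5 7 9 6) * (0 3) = (0 4 3)(6 10)(7 9 8) = [4, 1, 2, 0, 3, 5, 10, 9, 7, 8, 6]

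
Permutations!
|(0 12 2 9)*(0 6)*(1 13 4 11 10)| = |(0 12 2 9 6)(1 13 4 11 10)| = 5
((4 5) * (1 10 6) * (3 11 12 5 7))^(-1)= [0, 6, 2, 7, 5, 12, 10, 4, 8, 9, 1, 3, 11]= (1 6 10)(3 7 4 5 12 11)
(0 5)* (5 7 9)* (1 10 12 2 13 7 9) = (0 9 5)(1 10 12 2 13 7) = [9, 10, 13, 3, 4, 0, 6, 1, 8, 5, 12, 11, 2, 7]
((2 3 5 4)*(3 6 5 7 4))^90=(7)=[0, 1, 2, 3, 4, 5, 6, 7]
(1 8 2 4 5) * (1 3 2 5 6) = (1 8 5 3 2 4 6) = [0, 8, 4, 2, 6, 3, 1, 7, 5]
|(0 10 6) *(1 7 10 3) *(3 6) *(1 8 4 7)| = 10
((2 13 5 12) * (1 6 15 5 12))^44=(15)(2 12 13)=[0, 1, 12, 3, 4, 5, 6, 7, 8, 9, 10, 11, 13, 2, 14, 15]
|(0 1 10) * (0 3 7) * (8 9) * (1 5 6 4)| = |(0 5 6 4 1 10 3 7)(8 9)| = 8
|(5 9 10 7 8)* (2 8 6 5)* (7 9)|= 6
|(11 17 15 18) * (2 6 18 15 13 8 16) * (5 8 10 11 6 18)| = 12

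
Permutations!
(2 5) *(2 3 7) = (2 5 3 7) = [0, 1, 5, 7, 4, 3, 6, 2]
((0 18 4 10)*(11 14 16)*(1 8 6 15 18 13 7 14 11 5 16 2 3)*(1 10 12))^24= [14, 15, 0, 13, 8, 5, 4, 3, 18, 9, 7, 11, 6, 2, 10, 12, 16, 17, 1]= (0 14 10 7 3 13 2)(1 15 12 6 4 8 18)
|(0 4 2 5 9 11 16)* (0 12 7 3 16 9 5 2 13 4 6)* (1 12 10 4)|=8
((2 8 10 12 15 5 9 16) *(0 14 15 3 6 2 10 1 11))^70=(16)=[0, 1, 2, 3, 4, 5, 6, 7, 8, 9, 10, 11, 12, 13, 14, 15, 16]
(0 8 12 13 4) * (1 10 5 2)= [8, 10, 1, 3, 0, 2, 6, 7, 12, 9, 5, 11, 13, 4]= (0 8 12 13 4)(1 10 5 2)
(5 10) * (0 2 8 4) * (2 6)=(0 6 2 8 4)(5 10)=[6, 1, 8, 3, 0, 10, 2, 7, 4, 9, 5]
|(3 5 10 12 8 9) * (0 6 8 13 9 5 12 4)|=12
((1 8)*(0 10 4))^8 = (0 4 10) = [4, 1, 2, 3, 10, 5, 6, 7, 8, 9, 0]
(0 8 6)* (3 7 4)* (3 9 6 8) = (0 3 7 4 9 6) = [3, 1, 2, 7, 9, 5, 0, 4, 8, 6]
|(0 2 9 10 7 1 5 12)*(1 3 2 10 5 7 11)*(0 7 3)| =|(0 10 11 1 3 2 9 5 12 7)| =10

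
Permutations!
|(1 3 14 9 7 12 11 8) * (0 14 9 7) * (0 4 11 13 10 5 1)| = |(0 14 7 12 13 10 5 1 3 9 4 11 8)| = 13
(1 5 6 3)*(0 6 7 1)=[6, 5, 2, 0, 4, 7, 3, 1]=(0 6 3)(1 5 7)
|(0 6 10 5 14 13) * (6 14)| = 3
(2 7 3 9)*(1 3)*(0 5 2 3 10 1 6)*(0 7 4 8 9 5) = (1 10)(2 4 8 9 3 5)(6 7) = [0, 10, 4, 5, 8, 2, 7, 6, 9, 3, 1]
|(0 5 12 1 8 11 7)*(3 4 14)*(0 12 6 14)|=30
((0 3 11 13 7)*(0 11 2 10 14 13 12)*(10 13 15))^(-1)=[12, 1, 3, 0, 4, 5, 6, 13, 8, 9, 15, 7, 11, 2, 10, 14]=(0 12 11 7 13 2 3)(10 15 14)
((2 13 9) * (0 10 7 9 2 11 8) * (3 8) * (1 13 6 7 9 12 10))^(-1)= (0 8 3 11 9 10 12 7 6 2 13 1)= [8, 0, 13, 11, 4, 5, 2, 6, 3, 10, 12, 9, 7, 1]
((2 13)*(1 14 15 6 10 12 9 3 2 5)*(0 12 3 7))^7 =[7, 13, 10, 6, 4, 2, 14, 9, 8, 12, 15, 11, 0, 3, 5, 1] =(0 7 9 12)(1 13 3 6 14 5 2 10 15)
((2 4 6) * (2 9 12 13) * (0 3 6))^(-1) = (0 4 2 13 12 9 6 3) = [4, 1, 13, 0, 2, 5, 3, 7, 8, 6, 10, 11, 9, 12]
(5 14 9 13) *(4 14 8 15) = (4 14 9 13 5 8 15) = [0, 1, 2, 3, 14, 8, 6, 7, 15, 13, 10, 11, 12, 5, 9, 4]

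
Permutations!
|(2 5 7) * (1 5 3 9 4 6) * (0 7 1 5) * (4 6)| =8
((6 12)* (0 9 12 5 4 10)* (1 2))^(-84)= (12)= [0, 1, 2, 3, 4, 5, 6, 7, 8, 9, 10, 11, 12]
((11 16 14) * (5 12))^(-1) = (5 12)(11 14 16) = [0, 1, 2, 3, 4, 12, 6, 7, 8, 9, 10, 14, 5, 13, 16, 15, 11]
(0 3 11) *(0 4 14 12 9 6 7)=(0 3 11 4 14 12 9 6 7)=[3, 1, 2, 11, 14, 5, 7, 0, 8, 6, 10, 4, 9, 13, 12]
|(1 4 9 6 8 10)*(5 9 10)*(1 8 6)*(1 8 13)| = 12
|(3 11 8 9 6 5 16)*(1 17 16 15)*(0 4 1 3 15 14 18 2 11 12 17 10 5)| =60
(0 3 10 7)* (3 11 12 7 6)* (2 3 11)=[2, 1, 3, 10, 4, 5, 11, 0, 8, 9, 6, 12, 7]=(0 2 3 10 6 11 12 7)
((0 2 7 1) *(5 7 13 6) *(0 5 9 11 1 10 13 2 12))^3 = (0 12)(1 10 9 5 13 11 7 6) = [12, 10, 2, 3, 4, 13, 1, 6, 8, 5, 9, 7, 0, 11]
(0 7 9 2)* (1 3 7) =(0 1 3 7 9 2) =[1, 3, 0, 7, 4, 5, 6, 9, 8, 2]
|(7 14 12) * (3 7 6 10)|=|(3 7 14 12 6 10)|=6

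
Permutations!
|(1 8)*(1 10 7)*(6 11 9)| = |(1 8 10 7)(6 11 9)| = 12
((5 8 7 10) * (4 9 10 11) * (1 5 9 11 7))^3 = (4 11)(9 10) = [0, 1, 2, 3, 11, 5, 6, 7, 8, 10, 9, 4]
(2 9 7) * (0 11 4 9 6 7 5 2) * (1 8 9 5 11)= (0 1 8 9 11 4 5 2 6 7)= [1, 8, 6, 3, 5, 2, 7, 0, 9, 11, 10, 4]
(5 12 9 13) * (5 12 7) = (5 7)(9 13 12) = [0, 1, 2, 3, 4, 7, 6, 5, 8, 13, 10, 11, 9, 12]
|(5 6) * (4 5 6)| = 2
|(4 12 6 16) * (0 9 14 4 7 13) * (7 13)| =|(0 9 14 4 12 6 16 13)| =8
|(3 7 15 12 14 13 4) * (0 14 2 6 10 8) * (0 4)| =9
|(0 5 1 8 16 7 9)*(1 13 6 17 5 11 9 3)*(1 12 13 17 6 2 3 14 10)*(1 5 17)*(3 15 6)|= 42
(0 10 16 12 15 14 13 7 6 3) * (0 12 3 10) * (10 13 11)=[0, 1, 2, 12, 4, 5, 13, 6, 8, 9, 16, 10, 15, 7, 11, 14, 3]=(3 12 15 14 11 10 16)(6 13 7)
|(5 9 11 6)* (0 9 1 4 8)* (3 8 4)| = 8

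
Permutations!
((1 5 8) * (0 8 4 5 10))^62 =(0 1)(8 10) =[1, 0, 2, 3, 4, 5, 6, 7, 10, 9, 8]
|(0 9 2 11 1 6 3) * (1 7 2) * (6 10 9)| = |(0 6 3)(1 10 9)(2 11 7)| = 3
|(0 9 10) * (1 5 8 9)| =|(0 1 5 8 9 10)| =6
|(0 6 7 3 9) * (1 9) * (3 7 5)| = |(0 6 5 3 1 9)| = 6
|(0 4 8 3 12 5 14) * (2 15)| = 14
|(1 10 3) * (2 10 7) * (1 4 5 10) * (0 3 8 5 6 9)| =|(0 3 4 6 9)(1 7 2)(5 10 8)| =15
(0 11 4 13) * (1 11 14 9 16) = (0 14 9 16 1 11 4 13) = [14, 11, 2, 3, 13, 5, 6, 7, 8, 16, 10, 4, 12, 0, 9, 15, 1]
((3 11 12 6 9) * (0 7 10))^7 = (0 7 10)(3 12 9 11 6) = [7, 1, 2, 12, 4, 5, 3, 10, 8, 11, 0, 6, 9]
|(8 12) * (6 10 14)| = |(6 10 14)(8 12)| = 6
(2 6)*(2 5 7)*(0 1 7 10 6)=(0 1 7 2)(5 10 6)=[1, 7, 0, 3, 4, 10, 5, 2, 8, 9, 6]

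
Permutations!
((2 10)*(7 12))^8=(12)=[0, 1, 2, 3, 4, 5, 6, 7, 8, 9, 10, 11, 12]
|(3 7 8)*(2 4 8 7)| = 4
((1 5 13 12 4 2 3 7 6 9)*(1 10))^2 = (1 13 4 3 6 10 5 12 2 7 9) = [0, 13, 7, 6, 3, 12, 10, 9, 8, 1, 5, 11, 2, 4]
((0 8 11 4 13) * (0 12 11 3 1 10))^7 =(0 3 10 8 1)(4 11 12 13) =[3, 0, 2, 10, 11, 5, 6, 7, 1, 9, 8, 12, 13, 4]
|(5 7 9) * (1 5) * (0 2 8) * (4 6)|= |(0 2 8)(1 5 7 9)(4 6)|= 12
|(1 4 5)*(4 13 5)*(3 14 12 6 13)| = |(1 3 14 12 6 13 5)| = 7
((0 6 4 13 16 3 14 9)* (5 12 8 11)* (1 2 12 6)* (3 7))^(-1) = [9, 0, 1, 7, 6, 11, 5, 16, 12, 14, 10, 8, 2, 4, 3, 15, 13] = (0 9 14 3 7 16 13 4 6 5 11 8 12 2 1)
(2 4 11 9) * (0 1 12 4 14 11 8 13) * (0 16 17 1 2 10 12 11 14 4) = (0 2 4 8 13 16 17 1 11 9 10 12) = [2, 11, 4, 3, 8, 5, 6, 7, 13, 10, 12, 9, 0, 16, 14, 15, 17, 1]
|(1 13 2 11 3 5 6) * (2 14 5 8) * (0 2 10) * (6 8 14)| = 24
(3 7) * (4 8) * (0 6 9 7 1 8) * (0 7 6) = (1 8 4 7 3)(6 9) = [0, 8, 2, 1, 7, 5, 9, 3, 4, 6]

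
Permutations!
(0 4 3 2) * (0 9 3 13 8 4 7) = (0 7)(2 9 3)(4 13 8) = [7, 1, 9, 2, 13, 5, 6, 0, 4, 3, 10, 11, 12, 8]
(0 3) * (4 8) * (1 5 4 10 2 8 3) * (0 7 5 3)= [1, 3, 8, 7, 0, 4, 6, 5, 10, 9, 2]= (0 1 3 7 5 4)(2 8 10)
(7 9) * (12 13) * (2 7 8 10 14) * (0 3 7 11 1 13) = (0 3 7 9 8 10 14 2 11 1 13 12) = [3, 13, 11, 7, 4, 5, 6, 9, 10, 8, 14, 1, 0, 12, 2]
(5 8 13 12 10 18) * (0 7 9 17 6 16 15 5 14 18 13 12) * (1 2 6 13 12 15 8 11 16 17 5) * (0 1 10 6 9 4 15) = (0 7 4 15 10 12 6 17 13 1 2 9 5 11 16 8)(14 18) = [7, 2, 9, 3, 15, 11, 17, 4, 0, 5, 12, 16, 6, 1, 18, 10, 8, 13, 14]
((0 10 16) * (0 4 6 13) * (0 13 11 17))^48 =(0 17 11 6 4 16 10) =[17, 1, 2, 3, 16, 5, 4, 7, 8, 9, 0, 6, 12, 13, 14, 15, 10, 11]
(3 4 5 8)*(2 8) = (2 8 3 4 5) = [0, 1, 8, 4, 5, 2, 6, 7, 3]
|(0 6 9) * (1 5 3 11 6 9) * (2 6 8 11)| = |(0 9)(1 5 3 2 6)(8 11)| = 10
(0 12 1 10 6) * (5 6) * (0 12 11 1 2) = [11, 10, 0, 3, 4, 6, 12, 7, 8, 9, 5, 1, 2] = (0 11 1 10 5 6 12 2)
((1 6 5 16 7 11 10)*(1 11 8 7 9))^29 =(1 9 16 5 6)(7 8)(10 11) =[0, 9, 2, 3, 4, 6, 1, 8, 7, 16, 11, 10, 12, 13, 14, 15, 5]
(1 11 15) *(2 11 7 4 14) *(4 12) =(1 7 12 4 14 2 11 15) =[0, 7, 11, 3, 14, 5, 6, 12, 8, 9, 10, 15, 4, 13, 2, 1]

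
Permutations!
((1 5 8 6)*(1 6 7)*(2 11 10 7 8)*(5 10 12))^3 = (2 5 12 11) = [0, 1, 5, 3, 4, 12, 6, 7, 8, 9, 10, 2, 11]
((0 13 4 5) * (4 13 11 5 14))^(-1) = (0 5 11)(4 14) = [5, 1, 2, 3, 14, 11, 6, 7, 8, 9, 10, 0, 12, 13, 4]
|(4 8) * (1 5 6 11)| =|(1 5 6 11)(4 8)| =4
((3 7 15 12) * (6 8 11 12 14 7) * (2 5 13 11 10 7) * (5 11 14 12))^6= [0, 1, 11, 12, 4, 13, 3, 10, 6, 9, 8, 5, 15, 14, 2, 7]= (2 11 5 13 14)(3 12 15 7 10 8 6)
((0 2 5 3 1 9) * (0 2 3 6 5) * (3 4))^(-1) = (0 2 9 1 3 4)(5 6) = [2, 3, 9, 4, 0, 6, 5, 7, 8, 1]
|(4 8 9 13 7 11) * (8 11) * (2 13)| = |(2 13 7 8 9)(4 11)| = 10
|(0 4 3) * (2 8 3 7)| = |(0 4 7 2 8 3)| = 6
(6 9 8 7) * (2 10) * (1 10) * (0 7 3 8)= (0 7 6 9)(1 10 2)(3 8)= [7, 10, 1, 8, 4, 5, 9, 6, 3, 0, 2]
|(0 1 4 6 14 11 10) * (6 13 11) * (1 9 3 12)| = |(0 9 3 12 1 4 13 11 10)(6 14)| = 18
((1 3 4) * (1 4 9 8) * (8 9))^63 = (9) = [0, 1, 2, 3, 4, 5, 6, 7, 8, 9]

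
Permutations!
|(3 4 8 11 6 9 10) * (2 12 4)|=|(2 12 4 8 11 6 9 10 3)|=9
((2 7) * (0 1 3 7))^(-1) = (0 2 7 3 1) = [2, 0, 7, 1, 4, 5, 6, 3]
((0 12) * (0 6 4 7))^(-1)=(0 7 4 6 12)=[7, 1, 2, 3, 6, 5, 12, 4, 8, 9, 10, 11, 0]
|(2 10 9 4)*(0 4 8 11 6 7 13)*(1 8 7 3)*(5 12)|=70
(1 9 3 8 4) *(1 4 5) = [0, 9, 2, 8, 4, 1, 6, 7, 5, 3] = (1 9 3 8 5)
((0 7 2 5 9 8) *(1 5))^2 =[2, 9, 5, 3, 4, 8, 6, 1, 7, 0] =(0 2 5 8 7 1 9)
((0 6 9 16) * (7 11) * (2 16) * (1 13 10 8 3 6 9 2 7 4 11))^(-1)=[16, 7, 6, 8, 11, 5, 3, 9, 10, 0, 13, 4, 12, 1, 14, 15, 2]=(0 16 2 6 3 8 10 13 1 7 9)(4 11)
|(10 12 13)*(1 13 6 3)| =|(1 13 10 12 6 3)| =6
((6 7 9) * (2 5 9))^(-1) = (2 7 6 9 5) = [0, 1, 7, 3, 4, 2, 9, 6, 8, 5]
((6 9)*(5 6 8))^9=[0, 1, 2, 3, 4, 6, 9, 7, 5, 8]=(5 6 9 8)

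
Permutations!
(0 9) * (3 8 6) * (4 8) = (0 9)(3 4 8 6) = [9, 1, 2, 4, 8, 5, 3, 7, 6, 0]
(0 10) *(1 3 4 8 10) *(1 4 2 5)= (0 4 8 10)(1 3 2 5)= [4, 3, 5, 2, 8, 1, 6, 7, 10, 9, 0]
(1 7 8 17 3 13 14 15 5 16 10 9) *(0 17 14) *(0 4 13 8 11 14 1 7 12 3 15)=(0 17 15 5 16 10 9 7 11 14)(1 12 3 8)(4 13)=[17, 12, 2, 8, 13, 16, 6, 11, 1, 7, 9, 14, 3, 4, 0, 5, 10, 15]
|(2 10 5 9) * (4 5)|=|(2 10 4 5 9)|=5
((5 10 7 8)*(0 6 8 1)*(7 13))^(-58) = [7, 13, 2, 3, 4, 6, 1, 10, 0, 9, 8, 11, 12, 5] = (0 7 10 8)(1 13 5 6)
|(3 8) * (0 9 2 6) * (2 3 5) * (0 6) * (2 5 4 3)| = 3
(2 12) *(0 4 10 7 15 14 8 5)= (0 4 10 7 15 14 8 5)(2 12)= [4, 1, 12, 3, 10, 0, 6, 15, 5, 9, 7, 11, 2, 13, 8, 14]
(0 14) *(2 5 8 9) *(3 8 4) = [14, 1, 5, 8, 3, 4, 6, 7, 9, 2, 10, 11, 12, 13, 0] = (0 14)(2 5 4 3 8 9)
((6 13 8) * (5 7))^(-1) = (5 7)(6 8 13) = [0, 1, 2, 3, 4, 7, 8, 5, 13, 9, 10, 11, 12, 6]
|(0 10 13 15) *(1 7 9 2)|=4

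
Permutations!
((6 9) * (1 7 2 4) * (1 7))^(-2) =(9)(2 4 7) =[0, 1, 4, 3, 7, 5, 6, 2, 8, 9]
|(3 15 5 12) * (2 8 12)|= |(2 8 12 3 15 5)|= 6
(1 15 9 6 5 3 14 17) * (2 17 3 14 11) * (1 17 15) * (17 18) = [0, 1, 15, 11, 4, 14, 5, 7, 8, 6, 10, 2, 12, 13, 3, 9, 16, 18, 17] = (2 15 9 6 5 14 3 11)(17 18)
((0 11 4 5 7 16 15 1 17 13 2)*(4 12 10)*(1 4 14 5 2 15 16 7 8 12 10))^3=(0 14 12 13 2 10 8 17 4 11 5 1 15)=[14, 15, 10, 3, 11, 1, 6, 7, 17, 9, 8, 5, 13, 2, 12, 0, 16, 4]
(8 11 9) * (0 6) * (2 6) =[2, 1, 6, 3, 4, 5, 0, 7, 11, 8, 10, 9] =(0 2 6)(8 11 9)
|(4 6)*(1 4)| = |(1 4 6)| = 3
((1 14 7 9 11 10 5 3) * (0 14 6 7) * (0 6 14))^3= (1 7 10)(3 6 11)(5 14 9)= [0, 7, 2, 6, 4, 14, 11, 10, 8, 5, 1, 3, 12, 13, 9]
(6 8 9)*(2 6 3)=(2 6 8 9 3)=[0, 1, 6, 2, 4, 5, 8, 7, 9, 3]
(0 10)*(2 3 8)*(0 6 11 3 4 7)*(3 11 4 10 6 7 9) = [6, 1, 10, 8, 9, 5, 4, 0, 2, 3, 7, 11] = (11)(0 6 4 9 3 8 2 10 7)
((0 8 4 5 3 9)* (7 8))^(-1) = (0 9 3 5 4 8 7) = [9, 1, 2, 5, 8, 4, 6, 0, 7, 3]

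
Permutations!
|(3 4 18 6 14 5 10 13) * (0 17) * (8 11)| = 8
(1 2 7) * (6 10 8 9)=(1 2 7)(6 10 8 9)=[0, 2, 7, 3, 4, 5, 10, 1, 9, 6, 8]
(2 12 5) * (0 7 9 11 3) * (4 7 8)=(0 8 4 7 9 11 3)(2 12 5)=[8, 1, 12, 0, 7, 2, 6, 9, 4, 11, 10, 3, 5]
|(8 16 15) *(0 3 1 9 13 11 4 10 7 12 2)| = 33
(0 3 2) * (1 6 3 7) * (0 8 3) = (0 7 1 6)(2 8 3) = [7, 6, 8, 2, 4, 5, 0, 1, 3]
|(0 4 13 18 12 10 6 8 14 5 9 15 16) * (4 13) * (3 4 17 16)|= |(0 13 18 12 10 6 8 14 5 9 15 3 4 17 16)|= 15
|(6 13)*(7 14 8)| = 6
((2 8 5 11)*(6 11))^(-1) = [0, 1, 11, 3, 4, 8, 5, 7, 2, 9, 10, 6] = (2 11 6 5 8)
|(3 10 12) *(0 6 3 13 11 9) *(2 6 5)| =10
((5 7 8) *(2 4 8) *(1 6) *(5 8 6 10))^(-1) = (1 6 4 2 7 5 10) = [0, 6, 7, 3, 2, 10, 4, 5, 8, 9, 1]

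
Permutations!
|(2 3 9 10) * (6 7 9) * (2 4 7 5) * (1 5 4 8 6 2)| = |(1 5)(2 3)(4 7 9 10 8 6)| = 6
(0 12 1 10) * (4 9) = (0 12 1 10)(4 9) = [12, 10, 2, 3, 9, 5, 6, 7, 8, 4, 0, 11, 1]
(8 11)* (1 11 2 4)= [0, 11, 4, 3, 1, 5, 6, 7, 2, 9, 10, 8]= (1 11 8 2 4)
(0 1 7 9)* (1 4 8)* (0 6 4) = (1 7 9 6 4 8) = [0, 7, 2, 3, 8, 5, 4, 9, 1, 6]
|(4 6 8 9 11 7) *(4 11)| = 4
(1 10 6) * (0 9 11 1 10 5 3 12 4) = (0 9 11 1 5 3 12 4)(6 10) = [9, 5, 2, 12, 0, 3, 10, 7, 8, 11, 6, 1, 4]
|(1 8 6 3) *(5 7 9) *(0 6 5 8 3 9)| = |(0 6 9 8 5 7)(1 3)| = 6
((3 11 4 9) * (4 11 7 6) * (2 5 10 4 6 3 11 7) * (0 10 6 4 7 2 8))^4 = [8, 1, 9, 7, 5, 11, 2, 10, 3, 6, 0, 4] = (0 8 3 7 10)(2 9 6)(4 5 11)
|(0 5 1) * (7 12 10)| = |(0 5 1)(7 12 10)| = 3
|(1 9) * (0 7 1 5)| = 5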